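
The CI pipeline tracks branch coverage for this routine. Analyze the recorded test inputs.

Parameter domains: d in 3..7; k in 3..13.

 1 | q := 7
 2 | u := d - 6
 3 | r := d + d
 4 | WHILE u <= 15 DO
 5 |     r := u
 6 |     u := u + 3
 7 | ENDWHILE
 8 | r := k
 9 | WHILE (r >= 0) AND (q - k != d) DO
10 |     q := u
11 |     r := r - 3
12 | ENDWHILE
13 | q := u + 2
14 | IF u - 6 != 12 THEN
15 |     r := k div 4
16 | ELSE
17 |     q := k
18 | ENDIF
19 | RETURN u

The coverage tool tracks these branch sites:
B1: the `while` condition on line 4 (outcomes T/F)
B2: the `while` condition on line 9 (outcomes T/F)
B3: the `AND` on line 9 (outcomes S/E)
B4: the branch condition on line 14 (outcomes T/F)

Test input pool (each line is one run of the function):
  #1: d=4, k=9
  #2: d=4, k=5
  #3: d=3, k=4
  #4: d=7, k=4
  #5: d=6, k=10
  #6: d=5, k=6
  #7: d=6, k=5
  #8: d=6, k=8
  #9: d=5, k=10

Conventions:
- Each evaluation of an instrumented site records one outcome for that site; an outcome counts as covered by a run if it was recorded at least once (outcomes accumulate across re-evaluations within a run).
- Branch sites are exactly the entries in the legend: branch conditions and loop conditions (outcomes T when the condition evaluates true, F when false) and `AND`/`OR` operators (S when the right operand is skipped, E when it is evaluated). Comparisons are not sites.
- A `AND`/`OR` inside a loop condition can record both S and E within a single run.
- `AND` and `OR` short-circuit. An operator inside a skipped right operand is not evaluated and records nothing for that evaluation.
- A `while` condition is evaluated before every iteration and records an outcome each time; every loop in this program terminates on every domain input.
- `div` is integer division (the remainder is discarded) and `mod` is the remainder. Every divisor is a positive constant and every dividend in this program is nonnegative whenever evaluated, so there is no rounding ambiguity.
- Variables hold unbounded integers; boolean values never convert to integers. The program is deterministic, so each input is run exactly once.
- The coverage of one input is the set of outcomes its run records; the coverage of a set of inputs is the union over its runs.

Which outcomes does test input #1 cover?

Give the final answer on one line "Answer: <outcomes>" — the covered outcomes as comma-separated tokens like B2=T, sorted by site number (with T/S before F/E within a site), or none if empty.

Tracing the run of input #1 (d=4, k=9):
  B1->T, B1->T, B1->T, B1->T, B1->T, B1->T, B1->F, B3->E, B2->T, B3->E
  B2->T, B3->E, B2->T, B3->E, B2->T, B3->S, B2->F, B4->T
distinct outcomes covered: B1=T, B1=F, B2=T, B2=F, B3=S, B3=E, B4=T

Answer: B1=T, B1=F, B2=T, B2=F, B3=S, B3=E, B4=T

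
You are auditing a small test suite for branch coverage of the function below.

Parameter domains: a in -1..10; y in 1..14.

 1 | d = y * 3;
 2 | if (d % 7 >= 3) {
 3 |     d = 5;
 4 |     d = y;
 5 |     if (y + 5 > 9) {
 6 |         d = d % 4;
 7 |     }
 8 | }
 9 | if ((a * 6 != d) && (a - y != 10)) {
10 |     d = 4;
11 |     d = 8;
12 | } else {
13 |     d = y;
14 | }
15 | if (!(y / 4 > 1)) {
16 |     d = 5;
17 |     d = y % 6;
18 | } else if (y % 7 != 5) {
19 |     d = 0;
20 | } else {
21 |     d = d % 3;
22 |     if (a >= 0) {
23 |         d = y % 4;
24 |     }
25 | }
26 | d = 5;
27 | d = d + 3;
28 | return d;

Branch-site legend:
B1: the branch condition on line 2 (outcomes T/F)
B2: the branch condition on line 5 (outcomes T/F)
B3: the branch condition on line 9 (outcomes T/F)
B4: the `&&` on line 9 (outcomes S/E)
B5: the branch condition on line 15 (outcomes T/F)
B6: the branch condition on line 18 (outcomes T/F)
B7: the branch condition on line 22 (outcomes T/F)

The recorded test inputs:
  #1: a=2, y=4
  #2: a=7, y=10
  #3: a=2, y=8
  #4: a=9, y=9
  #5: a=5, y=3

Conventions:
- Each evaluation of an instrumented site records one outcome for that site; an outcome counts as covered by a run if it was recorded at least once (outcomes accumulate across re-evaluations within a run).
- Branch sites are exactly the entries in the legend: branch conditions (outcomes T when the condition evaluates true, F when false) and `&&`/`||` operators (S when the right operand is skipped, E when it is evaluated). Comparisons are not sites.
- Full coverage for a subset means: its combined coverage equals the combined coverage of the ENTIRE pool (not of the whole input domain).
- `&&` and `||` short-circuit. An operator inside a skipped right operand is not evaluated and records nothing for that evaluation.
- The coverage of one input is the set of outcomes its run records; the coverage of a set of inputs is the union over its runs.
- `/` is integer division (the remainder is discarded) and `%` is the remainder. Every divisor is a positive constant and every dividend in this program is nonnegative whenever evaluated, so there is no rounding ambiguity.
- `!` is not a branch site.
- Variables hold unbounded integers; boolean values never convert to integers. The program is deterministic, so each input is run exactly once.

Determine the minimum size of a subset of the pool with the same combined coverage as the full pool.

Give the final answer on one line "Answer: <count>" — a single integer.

#1 (a=2, y=4) -> B1->T, B2->F, B4->E, B3->T, B5->T; covered: B1=T, B2=F, B3=T, B4=E, B5=T
#2 (a=7, y=10) -> B1->F, B4->E, B3->T, B5->F, B6->T; covered: B1=F, B3=T, B4=E, B5=F, B6=T
#3 (a=2, y=8) -> B1->T, B2->T, B4->E, B3->T, B5->F, B6->T; covered: B1=T, B2=T, B3=T, B4=E, B5=F, B6=T
#4 (a=9, y=9) -> B1->T, B2->T, B4->E, B3->T, B5->F, B6->T; covered: B1=T, B2=T, B3=T, B4=E, B5=F, B6=T
#5 (a=5, y=3) -> B1->F, B4->E, B3->T, B5->T; covered: B1=F, B3=T, B4=E, B5=T
together the pool reaches 9 outcomes: B1=T, B1=F, B2=T, B2=F, B3=T, B4=E, B5=T, B5=F, B6=T
size 1 is not enough: best union over all size-1 subsets is 6/9
size 2 is not enough: best union over all size-2 subsets is 8/9
at size 3, {1, 2, 3} reaches all 9 outcomes; every lexicographically earlier size-3 subset fails

Answer: 3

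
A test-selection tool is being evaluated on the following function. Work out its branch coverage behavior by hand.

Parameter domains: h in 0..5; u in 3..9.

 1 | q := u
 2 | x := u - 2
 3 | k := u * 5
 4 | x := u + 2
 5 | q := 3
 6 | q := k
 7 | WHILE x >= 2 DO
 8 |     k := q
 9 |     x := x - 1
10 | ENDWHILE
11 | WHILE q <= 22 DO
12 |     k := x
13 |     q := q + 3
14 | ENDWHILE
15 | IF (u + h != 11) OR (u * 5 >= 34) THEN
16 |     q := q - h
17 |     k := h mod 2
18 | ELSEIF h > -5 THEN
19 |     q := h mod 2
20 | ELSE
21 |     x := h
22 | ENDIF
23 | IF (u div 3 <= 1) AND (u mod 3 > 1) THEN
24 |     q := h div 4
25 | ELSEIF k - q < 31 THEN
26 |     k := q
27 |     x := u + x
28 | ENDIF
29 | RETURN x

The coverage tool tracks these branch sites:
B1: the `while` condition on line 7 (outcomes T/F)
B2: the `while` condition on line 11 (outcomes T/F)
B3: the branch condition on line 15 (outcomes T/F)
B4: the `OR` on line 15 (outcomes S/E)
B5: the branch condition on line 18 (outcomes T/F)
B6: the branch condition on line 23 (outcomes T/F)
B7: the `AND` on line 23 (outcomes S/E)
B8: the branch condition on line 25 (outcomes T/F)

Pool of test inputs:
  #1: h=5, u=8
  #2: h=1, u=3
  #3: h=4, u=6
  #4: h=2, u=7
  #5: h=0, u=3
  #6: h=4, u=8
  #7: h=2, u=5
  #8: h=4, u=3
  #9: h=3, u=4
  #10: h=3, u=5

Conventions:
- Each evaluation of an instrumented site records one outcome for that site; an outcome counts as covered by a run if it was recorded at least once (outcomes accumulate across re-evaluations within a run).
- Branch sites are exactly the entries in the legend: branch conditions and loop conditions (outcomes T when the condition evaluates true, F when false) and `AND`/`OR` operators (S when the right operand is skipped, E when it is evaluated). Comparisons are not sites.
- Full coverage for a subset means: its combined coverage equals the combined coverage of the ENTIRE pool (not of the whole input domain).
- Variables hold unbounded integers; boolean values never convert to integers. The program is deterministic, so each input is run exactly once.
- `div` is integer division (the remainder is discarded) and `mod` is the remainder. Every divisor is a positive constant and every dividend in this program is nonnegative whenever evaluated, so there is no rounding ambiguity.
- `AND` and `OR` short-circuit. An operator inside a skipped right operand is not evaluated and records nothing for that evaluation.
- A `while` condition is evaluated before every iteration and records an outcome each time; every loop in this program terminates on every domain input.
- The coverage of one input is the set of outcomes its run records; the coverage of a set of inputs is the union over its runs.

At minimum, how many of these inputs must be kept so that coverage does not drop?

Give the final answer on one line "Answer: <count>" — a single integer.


input #1 (h=5, u=8): events B1->T, B1->T, B1->T, B1->T, B1->T, B1->T, B1->T, B1->T, B1->T, B1->F, B2->F, B4->S, B3->T, B7->S, ...; covers B1=T, B1=F, B2=F, B3=T, B4=S, B6=F, B7=S, B8=T
input #2 (h=1, u=3): events B1->T, B1->T, B1->T, B1->T, B1->F, B2->T, B2->T, B2->T, B2->F, B4->S, B3->T, B7->E, B6->F, B8->T; covers B1=T, B1=F, B2=T, B2=F, B3=T, B4=S, B6=F, B7=E, B8=T
input #3 (h=4, u=6): events B1->T, B1->T, B1->T, B1->T, B1->T, B1->T, B1->T, B1->F, B2->F, B4->S, B3->T, B7->S, B6->F, B8->T; covers B1=T, B1=F, B2=F, B3=T, B4=S, B6=F, B7=S, B8=T
input #4 (h=2, u=7): events B1->T, B1->T, B1->T, B1->T, B1->T, B1->T, B1->T, B1->T, B1->F, B2->F, B4->S, B3->T, B7->S, B6->F, ...; covers B1=T, B1=F, B2=F, B3=T, B4=S, B6=F, B7=S, B8=T
input #5 (h=0, u=3): events B1->T, B1->T, B1->T, B1->T, B1->F, B2->T, B2->T, B2->T, B2->F, B4->S, B3->T, B7->E, B6->F, B8->T; covers B1=T, B1=F, B2=T, B2=F, B3=T, B4=S, B6=F, B7=E, B8=T
input #6 (h=4, u=8): events B1->T, B1->T, B1->T, B1->T, B1->T, B1->T, B1->T, B1->T, B1->T, B1->F, B2->F, B4->S, B3->T, B7->S, ...; covers B1=T, B1=F, B2=F, B3=T, B4=S, B6=F, B7=S, B8=T
input #7 (h=2, u=5): events B1->T, B1->T, B1->T, B1->T, B1->T, B1->T, B1->F, B2->F, B4->S, B3->T, B7->E, B6->T; covers B1=T, B1=F, B2=F, B3=T, B4=S, B6=T, B7=E
input #8 (h=4, u=3): events B1->T, B1->T, B1->T, B1->T, B1->F, B2->T, B2->T, B2->T, B2->F, B4->S, B3->T, B7->E, B6->F, B8->T; covers B1=T, B1=F, B2=T, B2=F, B3=T, B4=S, B6=F, B7=E, B8=T
input #9 (h=3, u=4): events B1->T, B1->T, B1->T, B1->T, B1->T, B1->F, B2->T, B2->F, B4->S, B3->T, B7->E, B6->F, B8->T; covers B1=T, B1=F, B2=T, B2=F, B3=T, B4=S, B6=F, B7=E, B8=T
input #10 (h=3, u=5): events B1->T, B1->T, B1->T, B1->T, B1->T, B1->T, B1->F, B2->F, B4->S, B3->T, B7->E, B6->T; covers B1=T, B1=F, B2=F, B3=T, B4=S, B6=T, B7=E
together the pool reaches 11 outcomes: B1=T, B1=F, B2=T, B2=F, B3=T, B4=S, B6=T, B6=F, B7=S, B7=E, B8=T
every size-1 subset falls short of the 11 outcomes (best: 9/11)
every size-2 subset falls short of the 11 outcomes (best: 10/11)
the canonical winner is {1, 2, 7}: size 3, full 11-outcome coverage, earliest index list among size-3 covers
Answer: 3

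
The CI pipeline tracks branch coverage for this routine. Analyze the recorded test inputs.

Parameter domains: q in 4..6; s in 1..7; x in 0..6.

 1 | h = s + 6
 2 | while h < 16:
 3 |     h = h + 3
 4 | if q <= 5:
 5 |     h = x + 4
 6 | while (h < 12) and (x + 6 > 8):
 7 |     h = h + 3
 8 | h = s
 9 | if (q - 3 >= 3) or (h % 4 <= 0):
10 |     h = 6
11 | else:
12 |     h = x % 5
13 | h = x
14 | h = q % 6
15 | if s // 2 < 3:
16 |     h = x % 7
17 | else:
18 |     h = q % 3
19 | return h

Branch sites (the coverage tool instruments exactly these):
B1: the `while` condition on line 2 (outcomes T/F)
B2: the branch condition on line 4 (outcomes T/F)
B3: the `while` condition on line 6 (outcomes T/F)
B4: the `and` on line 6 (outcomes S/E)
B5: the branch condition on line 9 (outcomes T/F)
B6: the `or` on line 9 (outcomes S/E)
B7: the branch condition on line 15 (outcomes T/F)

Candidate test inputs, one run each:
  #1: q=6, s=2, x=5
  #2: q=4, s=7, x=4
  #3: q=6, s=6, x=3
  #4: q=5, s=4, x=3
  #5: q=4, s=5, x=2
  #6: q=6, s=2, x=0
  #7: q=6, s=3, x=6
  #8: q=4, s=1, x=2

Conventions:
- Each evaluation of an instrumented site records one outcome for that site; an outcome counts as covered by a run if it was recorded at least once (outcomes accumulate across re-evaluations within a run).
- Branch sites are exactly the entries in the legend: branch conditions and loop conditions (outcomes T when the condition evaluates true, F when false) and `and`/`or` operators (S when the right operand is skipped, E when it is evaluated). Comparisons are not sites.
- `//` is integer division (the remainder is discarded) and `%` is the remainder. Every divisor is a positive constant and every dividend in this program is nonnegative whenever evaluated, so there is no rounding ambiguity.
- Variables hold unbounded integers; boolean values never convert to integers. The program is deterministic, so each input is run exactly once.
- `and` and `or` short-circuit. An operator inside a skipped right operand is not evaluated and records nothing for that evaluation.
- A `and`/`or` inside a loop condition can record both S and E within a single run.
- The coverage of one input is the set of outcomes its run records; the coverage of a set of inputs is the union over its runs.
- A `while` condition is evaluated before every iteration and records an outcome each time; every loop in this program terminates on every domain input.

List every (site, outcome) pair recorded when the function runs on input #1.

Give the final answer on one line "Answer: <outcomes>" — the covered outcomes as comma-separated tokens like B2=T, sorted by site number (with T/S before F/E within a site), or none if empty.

Tracing the run of input #1 (q=6, s=2, x=5):
  B1->T, B1->T, B1->T, B1->F, B2->F, B4->S, B3->F, B6->S, B5->T, B7->T
deduplicating events, the covered set is: B1=T, B1=F, B2=F, B3=F, B4=S, B5=T, B6=S, B7=T

Answer: B1=T, B1=F, B2=F, B3=F, B4=S, B5=T, B6=S, B7=T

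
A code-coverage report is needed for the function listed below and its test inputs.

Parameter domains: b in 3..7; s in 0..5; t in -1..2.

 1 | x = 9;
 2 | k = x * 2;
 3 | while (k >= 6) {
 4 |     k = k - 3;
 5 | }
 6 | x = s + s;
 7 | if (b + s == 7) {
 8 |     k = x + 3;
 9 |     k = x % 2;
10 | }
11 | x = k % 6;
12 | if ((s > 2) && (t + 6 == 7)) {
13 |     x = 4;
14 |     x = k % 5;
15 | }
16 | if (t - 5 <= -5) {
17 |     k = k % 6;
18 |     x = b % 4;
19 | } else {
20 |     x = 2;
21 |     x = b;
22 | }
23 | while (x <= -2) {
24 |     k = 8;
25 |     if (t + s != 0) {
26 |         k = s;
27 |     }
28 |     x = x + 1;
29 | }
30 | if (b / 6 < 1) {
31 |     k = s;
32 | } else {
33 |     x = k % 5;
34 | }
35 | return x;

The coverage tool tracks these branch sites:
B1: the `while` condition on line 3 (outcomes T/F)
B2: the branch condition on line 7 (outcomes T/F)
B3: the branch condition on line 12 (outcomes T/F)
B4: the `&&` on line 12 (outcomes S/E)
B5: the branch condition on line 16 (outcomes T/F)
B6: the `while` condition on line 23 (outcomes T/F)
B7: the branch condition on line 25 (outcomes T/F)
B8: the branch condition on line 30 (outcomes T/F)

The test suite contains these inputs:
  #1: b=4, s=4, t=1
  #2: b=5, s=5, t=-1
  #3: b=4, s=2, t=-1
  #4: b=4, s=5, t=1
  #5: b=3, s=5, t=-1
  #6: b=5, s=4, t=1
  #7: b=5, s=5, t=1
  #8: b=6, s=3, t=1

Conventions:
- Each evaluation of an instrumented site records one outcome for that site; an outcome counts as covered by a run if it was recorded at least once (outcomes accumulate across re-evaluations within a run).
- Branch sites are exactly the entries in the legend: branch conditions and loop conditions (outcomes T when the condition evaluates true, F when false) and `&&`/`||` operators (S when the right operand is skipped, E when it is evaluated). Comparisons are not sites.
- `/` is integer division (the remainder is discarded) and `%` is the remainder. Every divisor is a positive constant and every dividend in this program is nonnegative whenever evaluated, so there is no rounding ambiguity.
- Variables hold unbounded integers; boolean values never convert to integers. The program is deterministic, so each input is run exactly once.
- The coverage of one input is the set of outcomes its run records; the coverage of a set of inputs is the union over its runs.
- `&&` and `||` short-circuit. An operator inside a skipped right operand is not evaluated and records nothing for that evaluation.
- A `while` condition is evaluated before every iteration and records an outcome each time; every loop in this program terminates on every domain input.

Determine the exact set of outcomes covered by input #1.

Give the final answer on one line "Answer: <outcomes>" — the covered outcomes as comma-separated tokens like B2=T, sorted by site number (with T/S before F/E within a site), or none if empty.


Tracing the run of input #1 (b=4, s=4, t=1):
  B1->T, B1->T, B1->T, B1->T, B1->T, B1->F, B2->F, B4->E, B3->T, B5->F
  B6->F, B8->T
collecting distinct outcomes: B1=T, B1=F, B2=F, B3=T, B4=E, B5=F, B6=F, B8=T
Answer: B1=T, B1=F, B2=F, B3=T, B4=E, B5=F, B6=F, B8=T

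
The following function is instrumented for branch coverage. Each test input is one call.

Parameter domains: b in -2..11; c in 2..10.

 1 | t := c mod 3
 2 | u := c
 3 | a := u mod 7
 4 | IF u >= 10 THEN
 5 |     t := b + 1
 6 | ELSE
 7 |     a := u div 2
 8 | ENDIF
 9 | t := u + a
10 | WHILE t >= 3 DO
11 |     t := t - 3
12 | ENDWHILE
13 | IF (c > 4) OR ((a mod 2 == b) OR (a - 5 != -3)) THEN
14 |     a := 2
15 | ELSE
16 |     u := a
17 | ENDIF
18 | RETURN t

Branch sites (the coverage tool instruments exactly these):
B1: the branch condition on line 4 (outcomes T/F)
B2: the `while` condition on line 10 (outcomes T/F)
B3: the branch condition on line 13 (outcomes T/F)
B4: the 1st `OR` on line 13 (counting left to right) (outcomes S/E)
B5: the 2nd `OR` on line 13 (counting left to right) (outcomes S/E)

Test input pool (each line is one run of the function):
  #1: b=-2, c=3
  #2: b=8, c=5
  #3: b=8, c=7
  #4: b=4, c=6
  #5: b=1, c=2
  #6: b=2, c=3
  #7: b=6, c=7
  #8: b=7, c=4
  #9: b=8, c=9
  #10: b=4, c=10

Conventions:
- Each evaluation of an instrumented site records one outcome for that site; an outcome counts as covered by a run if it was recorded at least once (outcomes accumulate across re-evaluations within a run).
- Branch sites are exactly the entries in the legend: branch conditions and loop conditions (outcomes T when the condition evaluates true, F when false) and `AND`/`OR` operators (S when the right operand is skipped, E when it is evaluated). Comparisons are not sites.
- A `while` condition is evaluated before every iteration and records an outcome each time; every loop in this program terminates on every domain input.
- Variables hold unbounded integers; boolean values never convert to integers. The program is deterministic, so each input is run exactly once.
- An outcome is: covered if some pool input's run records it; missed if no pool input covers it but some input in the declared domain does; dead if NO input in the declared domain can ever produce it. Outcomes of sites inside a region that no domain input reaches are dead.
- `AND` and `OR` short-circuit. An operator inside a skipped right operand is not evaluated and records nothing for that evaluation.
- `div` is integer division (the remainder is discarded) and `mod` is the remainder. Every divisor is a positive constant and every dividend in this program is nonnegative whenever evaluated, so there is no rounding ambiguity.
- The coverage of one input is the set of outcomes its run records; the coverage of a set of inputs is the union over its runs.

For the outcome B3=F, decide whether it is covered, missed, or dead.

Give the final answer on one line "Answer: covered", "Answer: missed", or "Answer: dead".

B3=F is recorded by pool input(s) 8 -> covered

Answer: covered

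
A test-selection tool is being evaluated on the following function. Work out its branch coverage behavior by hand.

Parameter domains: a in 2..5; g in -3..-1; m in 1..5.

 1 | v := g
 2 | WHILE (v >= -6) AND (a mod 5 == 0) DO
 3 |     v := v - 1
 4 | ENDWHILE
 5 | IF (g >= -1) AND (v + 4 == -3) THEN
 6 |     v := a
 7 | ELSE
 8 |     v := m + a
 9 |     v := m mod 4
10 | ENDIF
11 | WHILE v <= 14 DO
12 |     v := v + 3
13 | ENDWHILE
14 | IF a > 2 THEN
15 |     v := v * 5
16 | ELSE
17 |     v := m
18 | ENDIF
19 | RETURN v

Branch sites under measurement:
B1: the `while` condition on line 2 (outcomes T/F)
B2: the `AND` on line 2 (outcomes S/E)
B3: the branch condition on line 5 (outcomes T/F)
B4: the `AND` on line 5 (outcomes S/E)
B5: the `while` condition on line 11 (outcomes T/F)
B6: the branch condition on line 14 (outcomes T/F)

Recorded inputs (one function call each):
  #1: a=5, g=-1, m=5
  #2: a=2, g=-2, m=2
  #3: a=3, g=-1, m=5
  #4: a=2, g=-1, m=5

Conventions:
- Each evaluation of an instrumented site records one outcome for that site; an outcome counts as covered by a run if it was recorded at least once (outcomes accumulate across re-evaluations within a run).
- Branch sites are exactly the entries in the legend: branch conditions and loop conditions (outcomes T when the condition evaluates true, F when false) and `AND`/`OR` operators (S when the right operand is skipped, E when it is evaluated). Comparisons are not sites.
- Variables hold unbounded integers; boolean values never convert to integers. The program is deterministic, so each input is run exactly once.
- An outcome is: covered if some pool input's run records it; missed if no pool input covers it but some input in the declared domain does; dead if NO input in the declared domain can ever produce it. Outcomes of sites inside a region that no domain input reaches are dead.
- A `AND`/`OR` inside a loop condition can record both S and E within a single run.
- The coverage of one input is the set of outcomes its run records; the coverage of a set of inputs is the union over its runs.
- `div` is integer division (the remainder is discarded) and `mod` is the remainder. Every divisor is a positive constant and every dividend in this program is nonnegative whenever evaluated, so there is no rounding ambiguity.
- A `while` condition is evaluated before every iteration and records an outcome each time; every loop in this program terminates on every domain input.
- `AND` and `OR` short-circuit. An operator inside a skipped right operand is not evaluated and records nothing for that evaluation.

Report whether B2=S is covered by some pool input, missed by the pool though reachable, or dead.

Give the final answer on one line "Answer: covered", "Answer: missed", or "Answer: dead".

B2=S is recorded by pool input(s) 1 -> covered

Answer: covered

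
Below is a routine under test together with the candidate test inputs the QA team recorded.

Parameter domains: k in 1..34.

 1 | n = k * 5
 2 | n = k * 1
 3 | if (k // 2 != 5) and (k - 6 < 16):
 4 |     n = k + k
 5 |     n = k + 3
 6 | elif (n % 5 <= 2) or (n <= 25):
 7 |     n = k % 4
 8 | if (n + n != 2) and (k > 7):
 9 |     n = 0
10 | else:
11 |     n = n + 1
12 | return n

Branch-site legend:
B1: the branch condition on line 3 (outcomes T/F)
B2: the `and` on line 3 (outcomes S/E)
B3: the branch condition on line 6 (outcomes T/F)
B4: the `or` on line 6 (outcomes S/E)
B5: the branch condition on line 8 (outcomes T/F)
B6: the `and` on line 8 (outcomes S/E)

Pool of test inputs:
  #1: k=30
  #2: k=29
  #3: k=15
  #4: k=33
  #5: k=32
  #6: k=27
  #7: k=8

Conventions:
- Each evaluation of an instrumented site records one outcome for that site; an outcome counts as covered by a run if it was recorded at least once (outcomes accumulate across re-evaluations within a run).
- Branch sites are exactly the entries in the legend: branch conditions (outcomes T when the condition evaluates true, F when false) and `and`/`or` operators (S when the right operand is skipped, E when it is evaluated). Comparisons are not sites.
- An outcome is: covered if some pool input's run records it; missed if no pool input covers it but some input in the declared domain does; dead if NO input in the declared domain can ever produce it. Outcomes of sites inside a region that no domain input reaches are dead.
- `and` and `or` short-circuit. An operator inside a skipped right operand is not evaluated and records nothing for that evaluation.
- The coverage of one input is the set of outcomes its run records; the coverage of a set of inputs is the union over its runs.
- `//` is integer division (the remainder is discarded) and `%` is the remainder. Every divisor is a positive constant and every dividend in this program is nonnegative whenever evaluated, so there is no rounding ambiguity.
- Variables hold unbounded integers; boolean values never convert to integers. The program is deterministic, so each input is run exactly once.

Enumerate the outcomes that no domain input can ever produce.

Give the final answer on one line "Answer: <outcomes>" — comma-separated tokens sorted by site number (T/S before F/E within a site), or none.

sweeping the full domain (34 inputs) for each outcome:
  reachable outcomes have witnesses, e.g. B1=T (e.g. k=1), B1=F (e.g. k=10), B2=S (e.g. k=10), B2=E (e.g. k=1)

Answer: none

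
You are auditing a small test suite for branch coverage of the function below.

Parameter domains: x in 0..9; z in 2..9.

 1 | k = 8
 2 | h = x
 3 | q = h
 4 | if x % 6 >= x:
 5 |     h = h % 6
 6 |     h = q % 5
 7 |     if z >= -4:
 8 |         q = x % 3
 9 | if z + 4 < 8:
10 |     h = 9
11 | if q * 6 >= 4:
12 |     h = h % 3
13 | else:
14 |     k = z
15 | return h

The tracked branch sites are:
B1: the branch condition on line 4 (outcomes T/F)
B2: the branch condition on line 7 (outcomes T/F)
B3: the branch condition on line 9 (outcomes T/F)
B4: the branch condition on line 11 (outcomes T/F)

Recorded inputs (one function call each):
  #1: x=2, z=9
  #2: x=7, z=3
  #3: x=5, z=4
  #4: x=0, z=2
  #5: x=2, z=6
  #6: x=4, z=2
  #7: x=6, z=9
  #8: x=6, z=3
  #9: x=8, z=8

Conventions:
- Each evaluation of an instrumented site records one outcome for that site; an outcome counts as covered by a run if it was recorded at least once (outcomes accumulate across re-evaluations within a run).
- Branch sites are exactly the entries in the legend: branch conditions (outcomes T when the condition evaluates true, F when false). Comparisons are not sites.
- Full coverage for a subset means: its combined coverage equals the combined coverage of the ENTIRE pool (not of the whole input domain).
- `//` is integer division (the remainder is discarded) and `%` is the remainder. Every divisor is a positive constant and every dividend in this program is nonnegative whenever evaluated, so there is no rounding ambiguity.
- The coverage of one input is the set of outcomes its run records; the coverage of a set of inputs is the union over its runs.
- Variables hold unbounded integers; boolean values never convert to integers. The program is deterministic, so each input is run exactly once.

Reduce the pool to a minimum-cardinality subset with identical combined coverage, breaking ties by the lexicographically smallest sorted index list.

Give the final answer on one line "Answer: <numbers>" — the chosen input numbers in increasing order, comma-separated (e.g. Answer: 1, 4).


#1 (x=2, z=9) -> B1->T, B2->T, B3->F, B4->T; covered: B1=T, B2=T, B3=F, B4=T
#2 (x=7, z=3) -> B1->F, B3->T, B4->T; covered: B1=F, B3=T, B4=T
#3 (x=5, z=4) -> B1->T, B2->T, B3->F, B4->T; covered: B1=T, B2=T, B3=F, B4=T
#4 (x=0, z=2) -> B1->T, B2->T, B3->T, B4->F; covered: B1=T, B2=T, B3=T, B4=F
#5 (x=2, z=6) -> B1->T, B2->T, B3->F, B4->T; covered: B1=T, B2=T, B3=F, B4=T
#6 (x=4, z=2) -> B1->T, B2->T, B3->T, B4->T; covered: B1=T, B2=T, B3=T, B4=T
#7 (x=6, z=9) -> B1->F, B3->F, B4->T; covered: B1=F, B3=F, B4=T
#8 (x=6, z=3) -> B1->F, B3->T, B4->T; covered: B1=F, B3=T, B4=T
#9 (x=8, z=8) -> B1->F, B3->F, B4->T; covered: B1=F, B3=F, B4=T
pool-wide coverage (7 outcomes): B1=T, B1=F, B2=T, B3=T, B3=F, B4=T, B4=F
no size-1 subset reaches all 7 outcomes (best union: 4/7)
inputs {4, 7} (size 2) cover everything; no size-2 subset with a lexicographically smaller index list covers all 7
Answer: 4, 7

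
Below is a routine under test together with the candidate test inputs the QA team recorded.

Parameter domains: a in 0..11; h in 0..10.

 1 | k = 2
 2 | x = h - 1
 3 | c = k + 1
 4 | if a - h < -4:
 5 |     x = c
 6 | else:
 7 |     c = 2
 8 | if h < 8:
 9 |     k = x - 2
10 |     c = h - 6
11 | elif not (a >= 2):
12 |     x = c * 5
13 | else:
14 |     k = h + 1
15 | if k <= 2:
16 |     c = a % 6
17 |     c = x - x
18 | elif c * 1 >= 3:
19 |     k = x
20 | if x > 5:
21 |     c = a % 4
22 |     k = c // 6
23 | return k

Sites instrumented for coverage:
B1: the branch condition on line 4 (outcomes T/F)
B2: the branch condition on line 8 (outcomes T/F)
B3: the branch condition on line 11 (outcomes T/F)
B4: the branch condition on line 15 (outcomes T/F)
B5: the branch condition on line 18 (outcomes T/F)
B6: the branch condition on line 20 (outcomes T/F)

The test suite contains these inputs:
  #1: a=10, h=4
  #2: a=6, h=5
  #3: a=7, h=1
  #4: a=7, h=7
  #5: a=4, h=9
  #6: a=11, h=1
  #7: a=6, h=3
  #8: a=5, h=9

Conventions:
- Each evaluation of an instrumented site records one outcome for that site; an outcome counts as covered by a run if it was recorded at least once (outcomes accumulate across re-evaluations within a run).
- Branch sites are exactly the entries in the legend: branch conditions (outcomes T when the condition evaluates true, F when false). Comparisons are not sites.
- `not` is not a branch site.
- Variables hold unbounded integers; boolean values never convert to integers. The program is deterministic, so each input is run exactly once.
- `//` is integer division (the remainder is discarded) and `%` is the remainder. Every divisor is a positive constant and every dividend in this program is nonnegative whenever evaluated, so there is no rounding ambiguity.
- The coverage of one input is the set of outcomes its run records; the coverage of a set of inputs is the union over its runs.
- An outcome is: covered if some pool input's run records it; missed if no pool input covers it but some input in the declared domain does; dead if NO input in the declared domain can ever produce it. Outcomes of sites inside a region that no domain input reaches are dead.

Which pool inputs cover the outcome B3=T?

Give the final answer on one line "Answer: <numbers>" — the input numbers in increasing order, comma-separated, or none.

input #1 (a=10, h=4): does not record B3=T
input #2 (a=6, h=5): does not record B3=T
input #3 (a=7, h=1): does not record B3=T
input #4 (a=7, h=7): does not record B3=T
input #5 (a=4, h=9): does not record B3=T
input #6 (a=11, h=1): does not record B3=T
input #7 (a=6, h=3): does not record B3=T
input #8 (a=5, h=9): does not record B3=T

Answer: none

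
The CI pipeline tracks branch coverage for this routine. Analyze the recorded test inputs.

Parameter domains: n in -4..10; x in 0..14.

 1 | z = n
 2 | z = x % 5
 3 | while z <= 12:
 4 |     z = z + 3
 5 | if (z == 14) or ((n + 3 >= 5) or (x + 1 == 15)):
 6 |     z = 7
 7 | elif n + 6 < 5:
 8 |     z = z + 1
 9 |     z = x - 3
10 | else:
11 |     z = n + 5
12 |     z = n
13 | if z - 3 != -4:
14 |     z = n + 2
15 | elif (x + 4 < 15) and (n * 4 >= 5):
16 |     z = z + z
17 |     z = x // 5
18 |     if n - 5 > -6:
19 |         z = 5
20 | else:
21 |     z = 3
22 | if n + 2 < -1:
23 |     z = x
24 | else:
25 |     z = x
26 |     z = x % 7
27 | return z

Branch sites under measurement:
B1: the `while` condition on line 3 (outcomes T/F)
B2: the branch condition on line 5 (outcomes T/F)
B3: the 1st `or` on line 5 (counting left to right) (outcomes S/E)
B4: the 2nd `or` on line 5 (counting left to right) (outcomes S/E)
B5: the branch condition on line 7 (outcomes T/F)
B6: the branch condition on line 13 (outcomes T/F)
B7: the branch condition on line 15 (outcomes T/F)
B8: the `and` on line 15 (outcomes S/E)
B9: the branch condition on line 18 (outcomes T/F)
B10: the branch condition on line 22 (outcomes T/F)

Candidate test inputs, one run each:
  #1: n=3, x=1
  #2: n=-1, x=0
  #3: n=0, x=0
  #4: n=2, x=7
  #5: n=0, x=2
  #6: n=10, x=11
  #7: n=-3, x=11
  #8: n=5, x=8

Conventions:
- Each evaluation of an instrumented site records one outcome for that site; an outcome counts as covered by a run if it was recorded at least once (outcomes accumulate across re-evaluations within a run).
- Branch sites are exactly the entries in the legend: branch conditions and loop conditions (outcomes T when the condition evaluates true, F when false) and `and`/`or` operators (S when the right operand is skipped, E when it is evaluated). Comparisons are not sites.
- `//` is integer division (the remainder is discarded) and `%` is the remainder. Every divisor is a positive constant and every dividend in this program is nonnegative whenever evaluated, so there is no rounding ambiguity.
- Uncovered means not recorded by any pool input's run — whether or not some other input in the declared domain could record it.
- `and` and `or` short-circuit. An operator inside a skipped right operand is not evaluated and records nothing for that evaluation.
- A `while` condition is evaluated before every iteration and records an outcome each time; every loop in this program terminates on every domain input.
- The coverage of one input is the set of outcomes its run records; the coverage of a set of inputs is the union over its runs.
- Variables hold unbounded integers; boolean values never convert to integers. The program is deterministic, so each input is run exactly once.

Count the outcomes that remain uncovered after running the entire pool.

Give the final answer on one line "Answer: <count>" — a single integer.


run #1 (n=3, x=1) runs B1->T, B1->T, B1->T, B1->T, B1->F, B3->E, B4->S, B2->T, B6->T, B10->F; records B1=T, B1=F, B2=T, B3=E, B4=S, B6=T, B10=F
run #2 (n=-1, x=0) runs B1->T, B1->T, B1->T, B1->T, B1->T, B1->F, B3->E, B4->E, B2->F, B5->F, B6->F, B8->E, B7->F, B10->F; records B1=T, B1=F, B2=F, B3=E, B4=E, B5=F, B6=F, B7=F, B8=E, B10=F
run #3 (n=0, x=0) runs B1->T, B1->T, B1->T, B1->T, B1->T, B1->F, B3->E, B4->E, B2->F, B5->F, B6->T, B10->F; records B1=T, B1=F, B2=F, B3=E, B4=E, B5=F, B6=T, B10=F
run #4 (n=2, x=7) runs B1->T, B1->T, B1->T, B1->T, B1->F, B3->S, B2->T, B6->T, B10->F; records B1=T, B1=F, B2=T, B3=S, B6=T, B10=F
run #5 (n=0, x=2) runs B1->T, B1->T, B1->T, B1->T, B1->F, B3->S, B2->T, B6->T, B10->F; records B1=T, B1=F, B2=T, B3=S, B6=T, B10=F
run #6 (n=10, x=11) runs B1->T, B1->T, B1->T, B1->T, B1->F, B3->E, B4->S, B2->T, B6->T, B10->F; records B1=T, B1=F, B2=T, B3=E, B4=S, B6=T, B10=F
run #7 (n=-3, x=11) runs B1->T, B1->T, B1->T, B1->T, B1->F, B3->E, B4->E, B2->F, B5->T, B6->T, B10->F; records B1=T, B1=F, B2=F, B3=E, B4=E, B5=T, B6=T, B10=F
run #8 (n=5, x=8) runs B1->T, B1->T, B1->T, B1->T, B1->F, B3->E, B4->S, B2->T, B6->T, B10->F; records B1=T, B1=F, B2=T, B3=E, B4=S, B6=T, B10=F
union over the pool: B1=T, B1=F, B2=T, B2=F, B3=S, B3=E, B4=S, B4=E, B5=T, B5=F, B6=T, B6=F, B7=F, B8=E, B10=F
uncovered (5 of 20): B7=T, B8=S, B9=T, B9=F, B10=T
Answer: 5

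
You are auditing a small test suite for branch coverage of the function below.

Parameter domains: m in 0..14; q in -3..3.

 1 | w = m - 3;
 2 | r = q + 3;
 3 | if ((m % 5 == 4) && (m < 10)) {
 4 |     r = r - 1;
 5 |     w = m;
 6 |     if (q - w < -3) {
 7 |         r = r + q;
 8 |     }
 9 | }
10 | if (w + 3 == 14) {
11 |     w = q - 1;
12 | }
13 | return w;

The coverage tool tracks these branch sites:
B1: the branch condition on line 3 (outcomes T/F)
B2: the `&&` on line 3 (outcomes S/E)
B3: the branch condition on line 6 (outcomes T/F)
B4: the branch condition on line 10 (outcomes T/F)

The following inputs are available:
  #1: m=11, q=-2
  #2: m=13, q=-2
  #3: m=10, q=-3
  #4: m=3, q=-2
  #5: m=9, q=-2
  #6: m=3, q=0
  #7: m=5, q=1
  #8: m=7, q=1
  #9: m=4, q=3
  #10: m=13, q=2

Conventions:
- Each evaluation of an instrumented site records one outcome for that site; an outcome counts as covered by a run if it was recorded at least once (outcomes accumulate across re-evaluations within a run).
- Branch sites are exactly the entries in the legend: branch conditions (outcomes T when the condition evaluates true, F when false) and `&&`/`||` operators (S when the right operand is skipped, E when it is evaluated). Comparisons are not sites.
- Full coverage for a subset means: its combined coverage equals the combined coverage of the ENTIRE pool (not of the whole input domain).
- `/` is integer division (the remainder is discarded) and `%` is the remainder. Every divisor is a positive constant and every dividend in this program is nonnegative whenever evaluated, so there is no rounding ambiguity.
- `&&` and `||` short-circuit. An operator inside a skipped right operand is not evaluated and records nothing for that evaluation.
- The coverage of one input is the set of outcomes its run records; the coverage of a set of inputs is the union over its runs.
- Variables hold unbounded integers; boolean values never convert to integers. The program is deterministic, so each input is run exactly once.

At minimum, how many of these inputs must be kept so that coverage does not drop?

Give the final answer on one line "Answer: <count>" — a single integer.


#1 (m=11, q=-2) -> B2->S, B1->F, B4->F; covered: B1=F, B2=S, B4=F
#2 (m=13, q=-2) -> B2->S, B1->F, B4->F; covered: B1=F, B2=S, B4=F
#3 (m=10, q=-3) -> B2->S, B1->F, B4->F; covered: B1=F, B2=S, B4=F
#4 (m=3, q=-2) -> B2->S, B1->F, B4->F; covered: B1=F, B2=S, B4=F
#5 (m=9, q=-2) -> B2->E, B1->T, B3->T, B4->F; covered: B1=T, B2=E, B3=T, B4=F
#6 (m=3, q=0) -> B2->S, B1->F, B4->F; covered: B1=F, B2=S, B4=F
#7 (m=5, q=1) -> B2->S, B1->F, B4->F; covered: B1=F, B2=S, B4=F
#8 (m=7, q=1) -> B2->S, B1->F, B4->F; covered: B1=F, B2=S, B4=F
#9 (m=4, q=3) -> B2->E, B1->T, B3->F, B4->F; covered: B1=T, B2=E, B3=F, B4=F
#10 (m=13, q=2) -> B2->S, B1->F, B4->F; covered: B1=F, B2=S, B4=F
together the pool reaches 7 outcomes: B1=T, B1=F, B2=S, B2=E, B3=T, B3=F, B4=F
every size-1 subset falls short of the 7 outcomes (best: 4/7)
every size-2 subset falls short of the 7 outcomes (best: 6/7)
inputs {1, 5, 9} (size 3) cover everything; no size-3 subset with a lexicographically smaller index list covers all 7
Answer: 3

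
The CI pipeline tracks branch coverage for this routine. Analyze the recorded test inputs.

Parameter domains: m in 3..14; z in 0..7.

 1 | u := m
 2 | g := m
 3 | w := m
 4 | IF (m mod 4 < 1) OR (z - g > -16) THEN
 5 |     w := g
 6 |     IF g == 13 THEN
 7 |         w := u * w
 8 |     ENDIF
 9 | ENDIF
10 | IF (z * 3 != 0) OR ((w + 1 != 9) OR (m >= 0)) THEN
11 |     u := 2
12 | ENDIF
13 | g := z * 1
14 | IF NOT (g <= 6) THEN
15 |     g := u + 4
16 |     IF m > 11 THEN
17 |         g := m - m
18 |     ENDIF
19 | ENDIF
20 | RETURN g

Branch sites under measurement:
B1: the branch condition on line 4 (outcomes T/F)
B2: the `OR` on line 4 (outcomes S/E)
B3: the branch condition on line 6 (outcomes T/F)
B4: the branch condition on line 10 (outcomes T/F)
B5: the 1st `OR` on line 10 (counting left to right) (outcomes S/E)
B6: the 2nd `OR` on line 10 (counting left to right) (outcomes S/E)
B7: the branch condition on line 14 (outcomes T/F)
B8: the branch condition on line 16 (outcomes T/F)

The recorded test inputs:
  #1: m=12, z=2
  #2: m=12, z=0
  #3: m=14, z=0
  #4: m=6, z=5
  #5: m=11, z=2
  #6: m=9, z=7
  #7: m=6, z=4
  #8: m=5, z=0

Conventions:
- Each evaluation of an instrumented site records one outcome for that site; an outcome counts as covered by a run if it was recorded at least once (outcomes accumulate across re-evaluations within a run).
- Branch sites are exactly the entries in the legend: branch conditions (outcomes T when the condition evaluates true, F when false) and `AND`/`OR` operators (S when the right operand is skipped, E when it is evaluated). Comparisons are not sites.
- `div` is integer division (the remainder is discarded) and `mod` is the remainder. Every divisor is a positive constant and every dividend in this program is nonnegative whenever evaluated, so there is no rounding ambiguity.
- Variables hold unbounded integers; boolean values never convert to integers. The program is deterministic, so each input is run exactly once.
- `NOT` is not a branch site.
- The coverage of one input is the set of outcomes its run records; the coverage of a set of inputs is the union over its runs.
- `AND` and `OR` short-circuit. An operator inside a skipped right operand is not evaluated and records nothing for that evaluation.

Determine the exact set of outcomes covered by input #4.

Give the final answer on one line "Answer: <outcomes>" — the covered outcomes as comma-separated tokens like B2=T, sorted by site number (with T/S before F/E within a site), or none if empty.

Event log for input #4 (m=6, z=5):
  B2->E, B1->T, B3->F, B5->S, B4->T, B7->F
collecting distinct outcomes: B1=T, B2=E, B3=F, B4=T, B5=S, B7=F

Answer: B1=T, B2=E, B3=F, B4=T, B5=S, B7=F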